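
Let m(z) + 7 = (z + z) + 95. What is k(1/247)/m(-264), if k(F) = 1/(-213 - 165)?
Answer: 1/166320 ≈ 6.0125e-6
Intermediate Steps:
k(F) = -1/378 (k(F) = 1/(-378) = -1/378)
m(z) = 88 + 2*z (m(z) = -7 + ((z + z) + 95) = -7 + (2*z + 95) = -7 + (95 + 2*z) = 88 + 2*z)
k(1/247)/m(-264) = -1/(378*(88 + 2*(-264))) = -1/(378*(88 - 528)) = -1/378/(-440) = -1/378*(-1/440) = 1/166320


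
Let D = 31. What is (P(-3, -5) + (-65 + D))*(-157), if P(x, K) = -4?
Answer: 5966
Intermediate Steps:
(P(-3, -5) + (-65 + D))*(-157) = (-4 + (-65 + 31))*(-157) = (-4 - 34)*(-157) = -38*(-157) = 5966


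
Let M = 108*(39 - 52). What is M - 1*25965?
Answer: -27369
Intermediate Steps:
M = -1404 (M = 108*(-13) = -1404)
M - 1*25965 = -1404 - 1*25965 = -1404 - 25965 = -27369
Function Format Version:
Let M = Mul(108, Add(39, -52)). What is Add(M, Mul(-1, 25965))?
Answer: -27369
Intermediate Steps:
M = -1404 (M = Mul(108, -13) = -1404)
Add(M, Mul(-1, 25965)) = Add(-1404, Mul(-1, 25965)) = Add(-1404, -25965) = -27369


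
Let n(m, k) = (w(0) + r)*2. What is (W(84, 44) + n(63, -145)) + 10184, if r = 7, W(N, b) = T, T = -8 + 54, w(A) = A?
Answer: 10244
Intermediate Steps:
T = 46
W(N, b) = 46
n(m, k) = 14 (n(m, k) = (0 + 7)*2 = 7*2 = 14)
(W(84, 44) + n(63, -145)) + 10184 = (46 + 14) + 10184 = 60 + 10184 = 10244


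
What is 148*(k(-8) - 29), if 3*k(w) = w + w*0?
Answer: -14060/3 ≈ -4686.7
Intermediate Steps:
k(w) = w/3 (k(w) = (w + w*0)/3 = (w + 0)/3 = w/3)
148*(k(-8) - 29) = 148*((⅓)*(-8) - 29) = 148*(-8/3 - 29) = 148*(-95/3) = -14060/3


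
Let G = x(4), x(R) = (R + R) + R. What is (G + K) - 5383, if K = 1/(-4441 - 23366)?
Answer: -149351398/27807 ≈ -5371.0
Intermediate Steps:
K = -1/27807 (K = 1/(-27807) = -1/27807 ≈ -3.5962e-5)
x(R) = 3*R (x(R) = 2*R + R = 3*R)
G = 12 (G = 3*4 = 12)
(G + K) - 5383 = (12 - 1/27807) - 5383 = 333683/27807 - 5383 = -149351398/27807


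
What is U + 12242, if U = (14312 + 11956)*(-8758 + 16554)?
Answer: 204797570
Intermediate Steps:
U = 204785328 (U = 26268*7796 = 204785328)
U + 12242 = 204785328 + 12242 = 204797570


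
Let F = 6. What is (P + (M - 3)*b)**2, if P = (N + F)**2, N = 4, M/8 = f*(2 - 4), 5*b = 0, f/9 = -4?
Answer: 10000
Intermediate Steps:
f = -36 (f = 9*(-4) = -36)
b = 0 (b = (1/5)*0 = 0)
M = 576 (M = 8*(-36*(2 - 4)) = 8*(-36*(-2)) = 8*72 = 576)
P = 100 (P = (4 + 6)**2 = 10**2 = 100)
(P + (M - 3)*b)**2 = (100 + (576 - 3)*0)**2 = (100 + 573*0)**2 = (100 + 0)**2 = 100**2 = 10000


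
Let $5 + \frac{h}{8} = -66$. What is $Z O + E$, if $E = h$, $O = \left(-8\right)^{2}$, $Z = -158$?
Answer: $-10680$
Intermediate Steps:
$O = 64$
$h = -568$ ($h = -40 + 8 \left(-66\right) = -40 - 528 = -568$)
$E = -568$
$Z O + E = \left(-158\right) 64 - 568 = -10112 - 568 = -10680$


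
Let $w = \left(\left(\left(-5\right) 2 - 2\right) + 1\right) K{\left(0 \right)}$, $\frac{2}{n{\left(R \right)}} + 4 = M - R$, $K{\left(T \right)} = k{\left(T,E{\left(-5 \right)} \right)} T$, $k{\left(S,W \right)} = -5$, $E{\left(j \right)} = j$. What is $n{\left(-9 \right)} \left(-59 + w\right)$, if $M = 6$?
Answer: $- \frac{118}{11} \approx -10.727$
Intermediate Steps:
$K{\left(T \right)} = - 5 T$
$n{\left(R \right)} = \frac{2}{2 - R}$ ($n{\left(R \right)} = \frac{2}{-4 - \left(-6 + R\right)} = \frac{2}{2 - R}$)
$w = 0$ ($w = \left(\left(\left(-5\right) 2 - 2\right) + 1\right) \left(\left(-5\right) 0\right) = \left(\left(-10 - 2\right) + 1\right) 0 = \left(-12 + 1\right) 0 = \left(-11\right) 0 = 0$)
$n{\left(-9 \right)} \left(-59 + w\right) = - \frac{2}{-2 - 9} \left(-59 + 0\right) = - \frac{2}{-11} \left(-59\right) = \left(-2\right) \left(- \frac{1}{11}\right) \left(-59\right) = \frac{2}{11} \left(-59\right) = - \frac{118}{11}$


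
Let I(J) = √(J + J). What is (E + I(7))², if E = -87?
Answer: (87 - √14)² ≈ 6932.0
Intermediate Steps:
I(J) = √2*√J (I(J) = √(2*J) = √2*√J)
(E + I(7))² = (-87 + √2*√7)² = (-87 + √14)²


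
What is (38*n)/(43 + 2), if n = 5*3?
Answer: 38/3 ≈ 12.667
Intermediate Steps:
n = 15
(38*n)/(43 + 2) = (38*15)/(43 + 2) = 570/45 = 570*(1/45) = 38/3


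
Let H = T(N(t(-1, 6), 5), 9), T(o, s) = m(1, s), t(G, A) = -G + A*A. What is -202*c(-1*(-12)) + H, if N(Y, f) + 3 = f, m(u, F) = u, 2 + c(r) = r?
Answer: -2019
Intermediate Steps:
c(r) = -2 + r
t(G, A) = A**2 - G (t(G, A) = -G + A**2 = A**2 - G)
N(Y, f) = -3 + f
T(o, s) = 1
H = 1
-202*c(-1*(-12)) + H = -202*(-2 - 1*(-12)) + 1 = -202*(-2 + 12) + 1 = -202*10 + 1 = -2020 + 1 = -2019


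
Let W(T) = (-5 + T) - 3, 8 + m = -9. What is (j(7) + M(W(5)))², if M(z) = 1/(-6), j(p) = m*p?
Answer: 511225/36 ≈ 14201.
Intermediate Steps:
m = -17 (m = -8 - 9 = -17)
j(p) = -17*p
W(T) = -8 + T
M(z) = -⅙ (M(z) = 1*(-⅙) = -⅙)
(j(7) + M(W(5)))² = (-17*7 - ⅙)² = (-119 - ⅙)² = (-715/6)² = 511225/36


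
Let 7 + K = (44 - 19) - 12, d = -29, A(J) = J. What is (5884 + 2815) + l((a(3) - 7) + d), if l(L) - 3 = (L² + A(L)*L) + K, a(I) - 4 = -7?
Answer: 11750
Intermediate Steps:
K = 6 (K = -7 + ((44 - 19) - 12) = -7 + (25 - 12) = -7 + 13 = 6)
a(I) = -3 (a(I) = 4 - 7 = -3)
l(L) = 9 + 2*L² (l(L) = 3 + ((L² + L*L) + 6) = 3 + ((L² + L²) + 6) = 3 + (2*L² + 6) = 3 + (6 + 2*L²) = 9 + 2*L²)
(5884 + 2815) + l((a(3) - 7) + d) = (5884 + 2815) + (9 + 2*((-3 - 7) - 29)²) = 8699 + (9 + 2*(-10 - 29)²) = 8699 + (9 + 2*(-39)²) = 8699 + (9 + 2*1521) = 8699 + (9 + 3042) = 8699 + 3051 = 11750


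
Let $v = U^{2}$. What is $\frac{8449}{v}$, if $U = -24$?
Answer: $\frac{8449}{576} \approx 14.668$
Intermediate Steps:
$v = 576$ ($v = \left(-24\right)^{2} = 576$)
$\frac{8449}{v} = \frac{8449}{576}$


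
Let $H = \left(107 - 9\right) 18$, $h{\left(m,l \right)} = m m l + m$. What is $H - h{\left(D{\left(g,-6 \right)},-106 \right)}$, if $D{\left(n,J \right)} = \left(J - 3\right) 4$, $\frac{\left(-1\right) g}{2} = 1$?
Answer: $139176$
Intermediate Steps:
$g = -2$ ($g = \left(-2\right) 1 = -2$)
$D{\left(n,J \right)} = -12 + 4 J$ ($D{\left(n,J \right)} = \left(-3 + J\right) 4 = -12 + 4 J$)
$h{\left(m,l \right)} = m + l m^{2}$ ($h{\left(m,l \right)} = m^{2} l + m = l m^{2} + m = m + l m^{2}$)
$H = 1764$ ($H = \left(107 - 9\right) 18 = 98 \cdot 18 = 1764$)
$H - h{\left(D{\left(g,-6 \right)},-106 \right)} = 1764 - \left(-12 + 4 \left(-6\right)\right) \left(1 - 106 \left(-12 + 4 \left(-6\right)\right)\right) = 1764 - \left(-12 - 24\right) \left(1 - 106 \left(-12 - 24\right)\right) = 1764 - - 36 \left(1 - -3816\right) = 1764 - - 36 \left(1 + 3816\right) = 1764 - \left(-36\right) 3817 = 1764 - -137412 = 1764 + 137412 = 139176$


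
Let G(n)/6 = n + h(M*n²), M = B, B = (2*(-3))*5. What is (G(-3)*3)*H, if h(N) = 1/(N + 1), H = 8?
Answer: -116352/269 ≈ -432.54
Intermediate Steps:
B = -30 (B = -6*5 = -30)
M = -30
h(N) = 1/(1 + N)
G(n) = 6*n + 6/(1 - 30*n²) (G(n) = 6*(n + 1/(1 - 30*n²)) = 6*n + 6/(1 - 30*n²))
(G(-3)*3)*H = ((6*(-1 - 1*(-3) + 30*(-3)³)/(-1 + 30*(-3)²))*3)*8 = ((6*(-1 + 3 + 30*(-27))/(-1 + 30*9))*3)*8 = ((6*(-1 + 3 - 810)/(-1 + 270))*3)*8 = ((6*(-808)/269)*3)*8 = ((6*(1/269)*(-808))*3)*8 = -4848/269*3*8 = -14544/269*8 = -116352/269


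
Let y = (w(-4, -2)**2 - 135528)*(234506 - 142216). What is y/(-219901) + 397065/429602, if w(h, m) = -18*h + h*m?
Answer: 465431836526255/8588173582 ≈ 54195.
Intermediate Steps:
y = -11917223120 (y = ((-4*(-18 - 2))**2 - 135528)*(234506 - 142216) = ((-4*(-20))**2 - 135528)*92290 = (80**2 - 135528)*92290 = (6400 - 135528)*92290 = -129128*92290 = -11917223120)
y/(-219901) + 397065/429602 = -11917223120/(-219901) + 397065/429602 = -11917223120*(-1/219901) + 397065*(1/429602) = 1083383920/19991 + 397065/429602 = 465431836526255/8588173582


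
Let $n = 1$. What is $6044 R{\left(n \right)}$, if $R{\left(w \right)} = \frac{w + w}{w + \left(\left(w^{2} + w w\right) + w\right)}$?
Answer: $3022$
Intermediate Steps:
$R{\left(w \right)} = \frac{2 w}{2 w + 2 w^{2}}$ ($R{\left(w \right)} = \frac{2 w}{w + \left(\left(w^{2} + w^{2}\right) + w\right)} = \frac{2 w}{w + \left(2 w^{2} + w\right)} = \frac{2 w}{w + \left(w + 2 w^{2}\right)} = \frac{2 w}{2 w + 2 w^{2}}$)
$6044 R{\left(n \right)} = \frac{6044}{1 + 1} = \frac{6044}{2} = 6044 \cdot \frac{1}{2} = 3022$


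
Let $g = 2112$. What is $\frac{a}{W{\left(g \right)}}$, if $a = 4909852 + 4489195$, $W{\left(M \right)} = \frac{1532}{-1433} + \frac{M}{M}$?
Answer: $- \frac{13468834351}{99} \approx -1.3605 \cdot 10^{8}$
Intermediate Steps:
$W{\left(M \right)} = - \frac{99}{1433}$ ($W{\left(M \right)} = 1532 \left(- \frac{1}{1433}\right) + 1 = - \frac{1532}{1433} + 1 = - \frac{99}{1433}$)
$a = 9399047$
$\frac{a}{W{\left(g \right)}} = \frac{9399047}{- \frac{99}{1433}} = 9399047 \left(- \frac{1433}{99}\right) = - \frac{13468834351}{99}$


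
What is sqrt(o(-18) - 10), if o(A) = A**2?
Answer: sqrt(314) ≈ 17.720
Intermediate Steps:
sqrt(o(-18) - 10) = sqrt((-18)**2 - 10) = sqrt(324 - 10) = sqrt(314)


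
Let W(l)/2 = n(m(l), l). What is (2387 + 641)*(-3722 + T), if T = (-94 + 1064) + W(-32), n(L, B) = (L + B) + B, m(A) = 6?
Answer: -8684304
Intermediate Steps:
n(L, B) = L + 2*B (n(L, B) = (B + L) + B = L + 2*B)
W(l) = 12 + 4*l (W(l) = 2*(6 + 2*l) = 12 + 4*l)
T = 854 (T = (-94 + 1064) + (12 + 4*(-32)) = 970 + (12 - 128) = 970 - 116 = 854)
(2387 + 641)*(-3722 + T) = (2387 + 641)*(-3722 + 854) = 3028*(-2868) = -8684304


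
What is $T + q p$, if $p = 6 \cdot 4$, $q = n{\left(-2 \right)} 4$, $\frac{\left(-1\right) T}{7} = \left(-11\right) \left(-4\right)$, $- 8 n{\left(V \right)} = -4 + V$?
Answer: $-236$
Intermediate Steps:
$n{\left(V \right)} = \frac{1}{2} - \frac{V}{8}$ ($n{\left(V \right)} = - \frac{-4 + V}{8} = \frac{1}{2} - \frac{V}{8}$)
$T = -308$ ($T = - 7 \left(\left(-11\right) \left(-4\right)\right) = \left(-7\right) 44 = -308$)
$q = 3$ ($q = \left(\frac{1}{2} - - \frac{1}{4}\right) 4 = \left(\frac{1}{2} + \frac{1}{4}\right) 4 = \frac{3}{4} \cdot 4 = 3$)
$p = 24$
$T + q p = -308 + 3 \cdot 24 = -308 + 72 = -236$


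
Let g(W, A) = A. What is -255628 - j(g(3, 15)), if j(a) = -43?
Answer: -255585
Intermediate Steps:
-255628 - j(g(3, 15)) = -255628 - 1*(-43) = -255628 + 43 = -255585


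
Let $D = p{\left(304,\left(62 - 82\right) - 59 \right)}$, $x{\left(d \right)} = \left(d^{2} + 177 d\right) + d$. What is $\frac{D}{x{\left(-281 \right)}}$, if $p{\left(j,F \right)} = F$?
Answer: $- \frac{79}{28943} \approx -0.0027295$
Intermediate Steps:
$x{\left(d \right)} = d^{2} + 178 d$
$D = -79$ ($D = \left(62 - 82\right) - 59 = -20 - 59 = -79$)
$\frac{D}{x{\left(-281 \right)}} = - \frac{79}{\left(-281\right) \left(178 - 281\right)} = - \frac{79}{\left(-281\right) \left(-103\right)} = - \frac{79}{28943}$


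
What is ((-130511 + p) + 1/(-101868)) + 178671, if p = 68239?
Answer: 11857333331/101868 ≈ 1.1640e+5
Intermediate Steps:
((-130511 + p) + 1/(-101868)) + 178671 = ((-130511 + 68239) + 1/(-101868)) + 178671 = (-62272 - 1/101868) + 178671 = -6343524097/101868 + 178671 = 11857333331/101868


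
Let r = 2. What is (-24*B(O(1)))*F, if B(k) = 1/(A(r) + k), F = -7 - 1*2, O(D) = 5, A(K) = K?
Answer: 216/7 ≈ 30.857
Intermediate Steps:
F = -9 (F = -7 - 2 = -9)
B(k) = 1/(2 + k)
(-24*B(O(1)))*F = -24/(2 + 5)*(-9) = -24/7*(-9) = 216/7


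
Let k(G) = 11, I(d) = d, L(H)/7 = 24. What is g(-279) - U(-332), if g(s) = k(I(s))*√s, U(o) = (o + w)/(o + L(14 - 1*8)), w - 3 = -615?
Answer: -236/41 + 33*I*√31 ≈ -5.7561 + 183.74*I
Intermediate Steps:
L(H) = 168 (L(H) = 7*24 = 168)
w = -612 (w = 3 - 615 = -612)
U(o) = (-612 + o)/(168 + o) (U(o) = (o - 612)/(o + 168) = (-612 + o)/(168 + o))
g(s) = 11*√s
g(-279) - U(-332) = 11*√(-279) - (-612 - 332)/(168 - 332) = 11*(3*I*√31) - (-944)/(-164) = 33*I*√31 - (-1)*(-944)/164 = 33*I*√31 - 1*236/41 = 33*I*√31 - 236/41 = -236/41 + 33*I*√31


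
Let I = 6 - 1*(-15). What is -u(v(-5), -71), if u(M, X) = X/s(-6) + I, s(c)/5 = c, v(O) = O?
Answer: -701/30 ≈ -23.367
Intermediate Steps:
I = 21 (I = 6 + 15 = 21)
s(c) = 5*c
u(M, X) = 21 - X/30 (u(M, X) = X/((5*(-6))) + 21 = X/(-30) + 21 = X*(-1/30) + 21 = -X/30 + 21 = 21 - X/30)
-u(v(-5), -71) = -(21 - 1/30*(-71)) = -(21 + 71/30) = -1*701/30 = -701/30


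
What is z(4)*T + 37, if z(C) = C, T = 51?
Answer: 241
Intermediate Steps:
z(4)*T + 37 = 4*51 + 37 = 204 + 37 = 241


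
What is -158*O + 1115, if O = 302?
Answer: -46601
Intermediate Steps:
-158*O + 1115 = -158*302 + 1115 = -47716 + 1115 = -46601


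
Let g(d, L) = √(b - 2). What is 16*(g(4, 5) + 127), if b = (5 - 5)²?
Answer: 2032 + 16*I*√2 ≈ 2032.0 + 22.627*I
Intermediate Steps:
b = 0 (b = 0² = 0)
g(d, L) = I*√2 (g(d, L) = √(0 - 2) = √(-2) = I*√2)
16*(g(4, 5) + 127) = 16*(I*√2 + 127) = 16*(127 + I*√2) = 2032 + 16*I*√2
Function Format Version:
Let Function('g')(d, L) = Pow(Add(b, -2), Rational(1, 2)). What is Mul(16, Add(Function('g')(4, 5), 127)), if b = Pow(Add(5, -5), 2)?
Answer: Add(2032, Mul(16, I, Pow(2, Rational(1, 2)))) ≈ Add(2032.0, Mul(22.627, I))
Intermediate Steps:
b = 0 (b = Pow(0, 2) = 0)
Function('g')(d, L) = Mul(I, Pow(2, Rational(1, 2))) (Function('g')(d, L) = Pow(Add(0, -2), Rational(1, 2)) = Pow(-2, Rational(1, 2)) = Mul(I, Pow(2, Rational(1, 2))))
Mul(16, Add(Function('g')(4, 5), 127)) = Mul(16, Add(Mul(I, Pow(2, Rational(1, 2))), 127)) = Mul(16, Add(127, Mul(I, Pow(2, Rational(1, 2))))) = Add(2032, Mul(16, I, Pow(2, Rational(1, 2))))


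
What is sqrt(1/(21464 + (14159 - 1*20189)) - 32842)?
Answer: I*sqrt(7823238812318)/15434 ≈ 181.22*I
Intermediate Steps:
sqrt(1/(21464 + (14159 - 1*20189)) - 32842) = sqrt(1/(21464 + (14159 - 20189)) - 32842) = sqrt(1/(21464 - 6030) - 32842) = sqrt(1/15434 - 32842) = sqrt(-506883427/15434) = I*sqrt(7823238812318)/15434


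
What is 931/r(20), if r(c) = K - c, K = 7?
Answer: -931/13 ≈ -71.615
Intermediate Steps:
r(c) = 7 - c
931/r(20) = 931/(7 - 1*20) = 931/(7 - 20) = 931/(-13) = 931*(-1/13) = -931/13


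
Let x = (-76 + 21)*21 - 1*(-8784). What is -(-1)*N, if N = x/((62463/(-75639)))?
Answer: -192349977/20821 ≈ -9238.3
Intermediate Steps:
x = 7629 (x = -55*21 + 8784 = -1155 + 8784 = 7629)
N = -192349977/20821 (N = 7629/((62463/(-75639))) = 7629/((62463*(-1/75639))) = 7629/(-20821/25213) = 7629*(-25213/20821) = -192349977/20821 ≈ -9238.3)
-(-1)*N = -(-1)*(-192349977)/20821 = -1*192349977/20821 = -192349977/20821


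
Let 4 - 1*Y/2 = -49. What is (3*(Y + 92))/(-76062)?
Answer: -99/12677 ≈ -0.0078094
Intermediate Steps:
Y = 106 (Y = 8 - 2*(-49) = 8 + 98 = 106)
(3*(Y + 92))/(-76062) = (3*(106 + 92))/(-76062) = (3*198)*(-1/76062) = 594*(-1/76062) = -99/12677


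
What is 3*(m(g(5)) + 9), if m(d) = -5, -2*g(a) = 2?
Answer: 12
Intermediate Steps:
g(a) = -1 (g(a) = -½*2 = -1)
3*(m(g(5)) + 9) = 3*(-5 + 9) = 3*4 = 12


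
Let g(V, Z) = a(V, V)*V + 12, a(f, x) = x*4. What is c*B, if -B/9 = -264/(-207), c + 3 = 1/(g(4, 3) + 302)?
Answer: 49852/1449 ≈ 34.404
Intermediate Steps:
a(f, x) = 4*x
g(V, Z) = 12 + 4*V² (g(V, Z) = (4*V)*V + 12 = 4*V² + 12 = 12 + 4*V²)
c = -1133/378 (c = -3 + 1/((12 + 4*4²) + 302) = -3 + 1/((12 + 4*16) + 302) = -3 + 1/((12 + 64) + 302) = -3 + 1/(76 + 302) = -3 + 1/378 = -1133/378 ≈ -2.9974)
B = -264/23 (B = -(-2376)/(-207) = -(-2376)*(-1)/207 = -9*88/69 = -264/23 ≈ -11.478)
c*B = -1133/378*(-264/23) = 49852/1449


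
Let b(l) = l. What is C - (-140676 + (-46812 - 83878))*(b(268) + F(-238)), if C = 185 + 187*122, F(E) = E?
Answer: 8163979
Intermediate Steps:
C = 22999 (C = 185 + 22814 = 22999)
C - (-140676 + (-46812 - 83878))*(b(268) + F(-238)) = 22999 - (-140676 + (-46812 - 83878))*(268 - 238) = 22999 - (-140676 - 130690)*30 = 22999 - (-271366)*30 = 22999 - 1*(-8140980) = 22999 + 8140980 = 8163979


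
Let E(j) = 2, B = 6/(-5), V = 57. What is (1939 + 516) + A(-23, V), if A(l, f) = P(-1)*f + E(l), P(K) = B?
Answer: 11943/5 ≈ 2388.6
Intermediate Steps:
B = -6/5 (B = 6*(-⅕) = -6/5 ≈ -1.2000)
P(K) = -6/5
A(l, f) = 2 - 6*f/5 (A(l, f) = -6*f/5 + 2 = 2 - 6*f/5)
(1939 + 516) + A(-23, V) = (1939 + 516) + (2 - 6/5*57) = 2455 + (2 - 342/5) = 2455 - 332/5 = 11943/5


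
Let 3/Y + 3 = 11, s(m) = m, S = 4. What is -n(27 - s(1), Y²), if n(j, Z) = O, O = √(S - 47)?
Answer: -I*√43 ≈ -6.5574*I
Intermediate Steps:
Y = 3/8 (Y = 3/(-3 + 11) = 3/8 ≈ 0.37500)
O = I*√43 (O = √(4 - 47) = √(-43) = I*√43 ≈ 6.5574*I)
n(j, Z) = I*√43
-n(27 - s(1), Y²) = -I*√43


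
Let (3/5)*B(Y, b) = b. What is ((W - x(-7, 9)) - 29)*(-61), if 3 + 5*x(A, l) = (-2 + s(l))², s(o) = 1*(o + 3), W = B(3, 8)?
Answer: 32086/15 ≈ 2139.1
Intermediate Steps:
B(Y, b) = 5*b/3
W = 40/3 (W = (5/3)*8 = 40/3 ≈ 13.333)
s(o) = 3 + o (s(o) = 1*(3 + o) = 3 + o)
x(A, l) = -⅗ + (1 + l)²/5 (x(A, l) = -⅗ + (-2 + (3 + l))²/5 = -⅗ + (1 + l)²/5)
((W - x(-7, 9)) - 29)*(-61) = ((40/3 - (-⅗ + (1 + 9)²/5)) - 29)*(-61) = ((40/3 - (-⅗ + (⅕)*10²)) - 29)*(-61) = ((40/3 - (-⅗ + (⅕)*100)) - 29)*(-61) = ((40/3 - (-⅗ + 20)) - 29)*(-61) = ((40/3 - 1*97/5) - 29)*(-61) = ((40/3 - 97/5) - 29)*(-61) = (-91/15 - 29)*(-61) = -526/15*(-61) = 32086/15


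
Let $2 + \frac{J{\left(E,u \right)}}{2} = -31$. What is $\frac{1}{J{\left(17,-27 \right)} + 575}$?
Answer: $\frac{1}{509} \approx 0.0019646$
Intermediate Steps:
$J{\left(E,u \right)} = -66$ ($J{\left(E,u \right)} = -4 + 2 \left(-31\right) = -4 - 62 = -66$)
$\frac{1}{J{\left(17,-27 \right)} + 575} = \frac{1}{-66 + 575} = \frac{1}{509}$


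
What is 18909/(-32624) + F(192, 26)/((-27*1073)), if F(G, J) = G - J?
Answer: -553228223/945149904 ≈ -0.58533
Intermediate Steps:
18909/(-32624) + F(192, 26)/((-27*1073)) = 18909/(-32624) + (192 - 1*26)/((-27*1073)) = 18909*(-1/32624) + (192 - 26)/(-28971) = -18909/32624 + 166*(-1/28971) = -18909/32624 - 166/28971 = -553228223/945149904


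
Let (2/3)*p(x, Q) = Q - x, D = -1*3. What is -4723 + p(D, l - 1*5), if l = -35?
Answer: -9557/2 ≈ -4778.5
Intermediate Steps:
D = -3
p(x, Q) = -3*x/2 + 3*Q/2 (p(x, Q) = 3*(Q - x)/2 = -3*x/2 + 3*Q/2)
-4723 + p(D, l - 1*5) = -4723 + (-3/2*(-3) + 3*(-35 - 1*5)/2) = -4723 + (9/2 + 3*(-35 - 5)/2) = -4723 + (9/2 + (3/2)*(-40)) = -4723 + (9/2 - 60) = -4723 - 111/2 = -9557/2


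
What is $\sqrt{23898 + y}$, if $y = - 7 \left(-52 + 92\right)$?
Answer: $7 \sqrt{482} \approx 153.68$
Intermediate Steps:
$y = -280$ ($y = \left(-7\right) 40 = -280$)
$\sqrt{23898 + y} = \sqrt{23898 - 280} = \sqrt{23618} = 7 \sqrt{482}$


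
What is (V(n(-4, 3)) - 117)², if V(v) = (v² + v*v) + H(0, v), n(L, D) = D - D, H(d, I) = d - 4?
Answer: 14641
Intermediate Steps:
H(d, I) = -4 + d
n(L, D) = 0
V(v) = -4 + 2*v² (V(v) = (v² + v*v) + (-4 + 0) = (v² + v²) - 4 = 2*v² - 4 = -4 + 2*v²)
(V(n(-4, 3)) - 117)² = ((-4 + 2*0²) - 117)² = ((-4 + 2*0) - 117)² = ((-4 + 0) - 117)² = (-4 - 117)² = (-121)² = 14641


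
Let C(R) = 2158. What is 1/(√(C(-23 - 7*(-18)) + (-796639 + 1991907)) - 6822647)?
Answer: -6822647/46548510889183 - √1197426/46548510889183 ≈ -1.4659e-7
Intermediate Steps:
1/(√(C(-23 - 7*(-18)) + (-796639 + 1991907)) - 6822647) = 1/(√(2158 + (-796639 + 1991907)) - 6822647) = 1/(√(2158 + 1195268) - 6822647) = 1/(√1197426 - 6822647) = 1/(-6822647 + √1197426)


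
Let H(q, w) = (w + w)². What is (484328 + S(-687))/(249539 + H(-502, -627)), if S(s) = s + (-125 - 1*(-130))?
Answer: 483646/1822055 ≈ 0.26544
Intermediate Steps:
S(s) = 5 + s (S(s) = s + (-125 + 130) = s + 5 = 5 + s)
H(q, w) = 4*w² (H(q, w) = (2*w)² = 4*w²)
(484328 + S(-687))/(249539 + H(-502, -627)) = (484328 + (5 - 687))/(249539 + 4*(-627)²) = (484328 - 682)/(249539 + 4*393129) = 483646/(249539 + 1572516) = 483646/1822055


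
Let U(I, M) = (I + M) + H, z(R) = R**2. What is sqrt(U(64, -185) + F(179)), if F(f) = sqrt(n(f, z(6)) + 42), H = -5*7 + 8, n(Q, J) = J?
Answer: sqrt(-148 + sqrt(78)) ≈ 11.797*I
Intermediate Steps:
H = -27 (H = -35 + 8 = -27)
U(I, M) = -27 + I + M (U(I, M) = (I + M) - 27 = -27 + I + M)
F(f) = sqrt(78) (F(f) = sqrt(6**2 + 42) = sqrt(36 + 42) = sqrt(78))
sqrt(U(64, -185) + F(179)) = sqrt((-27 + 64 - 185) + sqrt(78)) = sqrt(-148 + sqrt(78))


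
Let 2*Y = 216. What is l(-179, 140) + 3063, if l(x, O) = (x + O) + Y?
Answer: 3132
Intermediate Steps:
Y = 108 (Y = (½)*216 = 108)
l(x, O) = 108 + O + x (l(x, O) = (x + O) + 108 = (O + x) + 108 = 108 + O + x)
l(-179, 140) + 3063 = (108 + 140 - 179) + 3063 = 69 + 3063 = 3132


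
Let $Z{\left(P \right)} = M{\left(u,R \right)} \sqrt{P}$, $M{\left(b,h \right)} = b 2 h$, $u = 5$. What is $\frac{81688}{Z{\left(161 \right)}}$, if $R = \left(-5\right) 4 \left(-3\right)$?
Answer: $\frac{10211 \sqrt{161}}{12075} \approx 10.73$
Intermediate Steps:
$R = 60$ ($R = \left(-20\right) \left(-3\right) = 60$)
$M{\left(b,h \right)} = 2 b h$
$Z{\left(P \right)} = 600 \sqrt{P}$ ($Z{\left(P \right)} = 2 \cdot 5 \cdot 60 \sqrt{P} = 600 \sqrt{P}$)
$\frac{81688}{Z{\left(161 \right)}} = \frac{81688}{600 \sqrt{161}} = 81688 \frac{\sqrt{161}}{96600} = \frac{10211 \sqrt{161}}{12075}$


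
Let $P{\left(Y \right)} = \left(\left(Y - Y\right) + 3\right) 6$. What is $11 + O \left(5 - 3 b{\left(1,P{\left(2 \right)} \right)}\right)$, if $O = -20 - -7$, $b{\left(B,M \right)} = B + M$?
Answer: $687$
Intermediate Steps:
$P{\left(Y \right)} = 18$ ($P{\left(Y \right)} = \left(0 + 3\right) 6 = 3 \cdot 6 = 18$)
$O = -13$ ($O = -20 + 7 = -13$)
$11 + O \left(5 - 3 b{\left(1,P{\left(2 \right)} \right)}\right) = 11 - 13 \left(5 - 3 \left(1 + 18\right)\right) = 11 - 13 \left(5 - 57\right) = 11 - -676 = 11 + 676 = 687$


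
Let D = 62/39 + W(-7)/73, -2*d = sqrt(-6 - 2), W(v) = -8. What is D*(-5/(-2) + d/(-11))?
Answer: 10535/2847 + 4214*I*sqrt(2)/31317 ≈ 3.7004 + 0.1903*I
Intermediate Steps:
d = -I*sqrt(2) (d = -sqrt(-6 - 2)/2 = -I*sqrt(2) ≈ -1.4142*I)
D = 4214/2847 (D = 62/39 - 8/73 = 4214/2847 ≈ 1.4802)
D*(-5/(-2) + d/(-11)) = 4214*(-5/(-2) - I*sqrt(2)/(-11))/2847 = 4214*(-5*(-1/2) - I*sqrt(2)*(-1/11))/2847 = 4214*(5/2 + I*sqrt(2)/11)/2847 = 10535/2847 + 4214*I*sqrt(2)/31317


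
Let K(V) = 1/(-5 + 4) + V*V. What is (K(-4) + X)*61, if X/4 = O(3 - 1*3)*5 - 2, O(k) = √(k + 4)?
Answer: 2867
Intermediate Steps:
O(k) = √(4 + k)
K(V) = -1 + V² (K(V) = 1/(-1) + V² = -1 + V²)
X = 32 (X = 4*(√(4 + (3 - 1*3))*5 - 2) = 4*(√(4 + (3 - 3))*5 - 2) = 4*(√(4 + 0)*5 - 2) = 4*(√4*5 - 2) = 4*(2*5 - 2) = 4*(10 - 2) = 4*8 = 32)
(K(-4) + X)*61 = ((-1 + (-4)²) + 32)*61 = ((-1 + 16) + 32)*61 = (15 + 32)*61 = 47*61 = 2867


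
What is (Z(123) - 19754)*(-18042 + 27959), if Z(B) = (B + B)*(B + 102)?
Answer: 353005532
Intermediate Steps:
Z(B) = 2*B*(102 + B) (Z(B) = (2*B)*(102 + B) = 2*B*(102 + B))
(Z(123) - 19754)*(-18042 + 27959) = (2*123*(102 + 123) - 19754)*(-18042 + 27959) = (2*123*225 - 19754)*9917 = (55350 - 19754)*9917 = 35596*9917 = 353005532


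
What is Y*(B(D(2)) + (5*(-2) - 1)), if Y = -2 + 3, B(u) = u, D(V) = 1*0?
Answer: -11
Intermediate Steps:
D(V) = 0
Y = 1
Y*(B(D(2)) + (5*(-2) - 1)) = 1*(0 + (5*(-2) - 1)) = 1*(0 + (-10 - 1)) = 1*(0 - 11) = 1*(-11) = -11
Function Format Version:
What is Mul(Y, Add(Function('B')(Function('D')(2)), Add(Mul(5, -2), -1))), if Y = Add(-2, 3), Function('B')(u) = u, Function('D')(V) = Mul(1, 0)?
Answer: -11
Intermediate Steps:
Function('D')(V) = 0
Y = 1
Mul(Y, Add(Function('B')(Function('D')(2)), Add(Mul(5, -2), -1))) = Mul(1, Add(0, Add(Mul(5, -2), -1))) = Mul(1, Add(0, Add(-10, -1))) = Mul(1, Add(0, -11)) = Mul(1, -11) = -11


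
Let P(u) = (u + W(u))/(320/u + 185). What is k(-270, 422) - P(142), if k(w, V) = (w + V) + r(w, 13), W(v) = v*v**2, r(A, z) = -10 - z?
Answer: -40317695/2659 ≈ -15163.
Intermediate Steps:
W(v) = v**3
k(w, V) = -23 + V + w (k(w, V) = (w + V) + (-10 - 1*13) = (V + w) + (-10 - 13) = (V + w) - 23 = -23 + V + w)
P(u) = (u + u**3)/(185 + 320/u) (P(u) = (u + u**3)/(320/u + 185) = (u + u**3)/(185 + 320/u))
k(-270, 422) - P(142) = (-23 + 422 - 270) - (142**2 + 142**4)/(320 + 185*142) = 129 - (20164 + 406586896)/(320 + 26270) = 129 - 406607060/26590 = 129 - 1*40660706/2659 = 129 - 40660706/2659 = -40317695/2659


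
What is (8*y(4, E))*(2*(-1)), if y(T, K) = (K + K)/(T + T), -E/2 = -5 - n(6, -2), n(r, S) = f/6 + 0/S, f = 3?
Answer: -44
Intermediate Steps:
n(r, S) = 1/2 (n(r, S) = 3/6 + 0/S = 3*(1/6) + 0 = 1/2 + 0 = 1/2)
E = 11 (E = -2*(-5 - 1*1/2) = -2*(-5 - 1/2) = -2*(-11/2) = 11)
y(T, K) = K/T (y(T, K) = (2*K)/((2*T)) = (2*K)*(1/(2*T)) = K/T)
(8*y(4, E))*(2*(-1)) = (8*(11/4))*(2*(-1)) = (8*(11*(1/4)))*(-2) = (8*(11/4))*(-2) = 22*(-2) = -44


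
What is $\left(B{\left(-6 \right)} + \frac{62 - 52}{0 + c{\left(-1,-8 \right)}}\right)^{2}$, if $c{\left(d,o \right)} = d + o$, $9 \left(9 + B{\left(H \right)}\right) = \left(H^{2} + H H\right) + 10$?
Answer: $1$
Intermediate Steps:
$B{\left(H \right)} = - \frac{71}{9} + \frac{2 H^{2}}{9}$ ($B{\left(H \right)} = -9 + \frac{\left(H^{2} + H H\right) + 10}{9} = -9 + \frac{\left(H^{2} + H^{2}\right) + 10}{9} = -9 + \frac{2 H^{2} + 10}{9} = -9 + \frac{10 + 2 H^{2}}{9} = -9 + \left(\frac{10}{9} + \frac{2 H^{2}}{9}\right) = - \frac{71}{9} + \frac{2 H^{2}}{9}$)
$\left(B{\left(-6 \right)} + \frac{62 - 52}{0 + c{\left(-1,-8 \right)}}\right)^{2} = \left(\left(- \frac{71}{9} + \frac{2 \left(-6\right)^{2}}{9}\right) + \frac{62 - 52}{0 - 9}\right)^{2} = \left(\left(- \frac{71}{9} + \frac{2}{9} \cdot 36\right) + \frac{10}{0 - 9}\right)^{2} = \left(\left(- \frac{71}{9} + 8\right) + \frac{10}{-9}\right)^{2} = \left(\frac{1}{9} + 10 \left(- \frac{1}{9}\right)\right)^{2} = \left(\frac{1}{9} - \frac{10}{9}\right)^{2} = \left(-1\right)^{2} = 1$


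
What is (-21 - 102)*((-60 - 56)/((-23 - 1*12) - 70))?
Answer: -4756/35 ≈ -135.89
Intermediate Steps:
(-21 - 102)*((-60 - 56)/((-23 - 1*12) - 70)) = -(-14268)/((-23 - 12) - 70) = -(-14268)/(-35 - 70) = -(-14268)/(-105) = -(-14268)*(-1)/105 = -123*116/105 = -4756/35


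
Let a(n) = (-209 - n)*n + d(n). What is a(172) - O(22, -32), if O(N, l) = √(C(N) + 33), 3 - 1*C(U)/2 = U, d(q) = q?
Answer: -65360 - I*√5 ≈ -65360.0 - 2.2361*I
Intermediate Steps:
C(U) = 6 - 2*U
O(N, l) = √(39 - 2*N) (O(N, l) = √((6 - 2*N) + 33) = √(39 - 2*N))
a(n) = n + n*(-209 - n) (a(n) = (-209 - n)*n + n = n*(-209 - n) + n = n + n*(-209 - n))
a(172) - O(22, -32) = 172*(-208 - 1*172) - √(39 - 2*22) = 172*(-208 - 172) - √(39 - 44) = 172*(-380) - √(-5) = -65360 - I*√5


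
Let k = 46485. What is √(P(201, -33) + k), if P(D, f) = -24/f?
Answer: √5624773/11 ≈ 215.61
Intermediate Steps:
√(P(201, -33) + k) = √(-24/(-33) + 46485) = √(-24*(-1/33) + 46485) = √(8/11 + 46485) = √(511343/11) = √5624773/11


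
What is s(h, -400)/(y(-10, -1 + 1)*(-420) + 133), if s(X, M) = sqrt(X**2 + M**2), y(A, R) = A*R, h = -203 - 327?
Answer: 10*sqrt(4409)/133 ≈ 4.9925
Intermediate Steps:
h = -530
s(X, M) = sqrt(M**2 + X**2)
s(h, -400)/(y(-10, -1 + 1)*(-420) + 133) = sqrt((-400)**2 + (-530)**2)/(-10*(-1 + 1)*(-420) + 133) = sqrt(160000 + 280900)/(-10*0*(-420) + 133) = sqrt(440900)/(0*(-420) + 133) = (10*sqrt(4409))/(0 + 133) = (10*sqrt(4409))/133 = (10*sqrt(4409))*(1/133) = 10*sqrt(4409)/133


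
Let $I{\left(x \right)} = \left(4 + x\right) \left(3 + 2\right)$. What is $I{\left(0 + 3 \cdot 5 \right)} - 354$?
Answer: $-259$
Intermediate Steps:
$I{\left(x \right)} = 20 + 5 x$ ($I{\left(x \right)} = \left(4 + x\right) 5 = 20 + 5 x$)
$I{\left(0 + 3 \cdot 5 \right)} - 354 = \left(20 + 5 \left(0 + 3 \cdot 5\right)\right) - 354 = \left(20 + 5 \left(0 + 15\right)\right) - 354 = \left(20 + 5 \cdot 15\right) - 354 = \left(20 + 75\right) - 354 = 95 - 354 = -259$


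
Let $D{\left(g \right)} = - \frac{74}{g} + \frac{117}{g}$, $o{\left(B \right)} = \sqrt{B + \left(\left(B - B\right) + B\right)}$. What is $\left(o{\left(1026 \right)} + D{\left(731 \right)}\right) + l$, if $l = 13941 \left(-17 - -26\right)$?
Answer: $\frac{2132974}{17} + 6 \sqrt{57} \approx 1.2551 \cdot 10^{5}$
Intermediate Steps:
$o{\left(B \right)} = \sqrt{2} \sqrt{B}$ ($o{\left(B \right)} = \sqrt{B + \left(0 + B\right)} = \sqrt{B + B} = \sqrt{2 B} = \sqrt{2} \sqrt{B}$)
$D{\left(g \right)} = \frac{43}{g}$
$l = 125469$ ($l = 13941 \left(-17 + 26\right) = 13941 \cdot 9 = 125469$)
$\left(o{\left(1026 \right)} + D{\left(731 \right)}\right) + l = \left(\sqrt{2} \sqrt{1026} + \frac{43}{731}\right) + 125469 = \left(\sqrt{2} \cdot 3 \sqrt{114} + 43 \cdot \frac{1}{731}\right) + 125469 = \left(6 \sqrt{57} + \frac{1}{17}\right) + 125469 = \left(\frac{1}{17} + 6 \sqrt{57}\right) + 125469 = \frac{2132974}{17} + 6 \sqrt{57}$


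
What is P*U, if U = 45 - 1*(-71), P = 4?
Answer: 464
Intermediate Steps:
U = 116 (U = 45 + 71 = 116)
P*U = 4*116 = 464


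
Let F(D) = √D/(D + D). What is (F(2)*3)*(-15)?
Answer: -45*√2/4 ≈ -15.910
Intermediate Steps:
F(D) = 1/(2*√D) (F(D) = √D/((2*D)) = (1/(2*D))*√D = 1/(2*√D))
(F(2)*3)*(-15) = ((1/(2*√2))*3)*(-15) = (((√2/2)/2)*3)*(-15) = ((√2/4)*3)*(-15) = (3*√2/4)*(-15) = -45*√2/4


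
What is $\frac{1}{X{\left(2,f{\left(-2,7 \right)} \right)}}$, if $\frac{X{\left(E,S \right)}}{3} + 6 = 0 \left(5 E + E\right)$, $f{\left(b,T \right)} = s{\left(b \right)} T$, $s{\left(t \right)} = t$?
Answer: $- \frac{1}{18} \approx -0.055556$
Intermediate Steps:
$f{\left(b,T \right)} = T b$ ($f{\left(b,T \right)} = b T = T b$)
$X{\left(E,S \right)} = -18$ ($X{\left(E,S \right)} = -18 + 3 \cdot 0 \left(5 E + E\right) = -18 + 3 \cdot 0 \cdot 6 E = -18 + 3 \cdot 0 = -18 + 0 = -18$)
$\frac{1}{X{\left(2,f{\left(-2,7 \right)} \right)}} = \frac{1}{-18} = - \frac{1}{18}$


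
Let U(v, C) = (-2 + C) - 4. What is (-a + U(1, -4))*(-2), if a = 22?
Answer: 64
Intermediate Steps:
U(v, C) = -6 + C
(-a + U(1, -4))*(-2) = (-1*22 + (-6 - 4))*(-2) = (-22 - 10)*(-2) = -32*(-2) = 64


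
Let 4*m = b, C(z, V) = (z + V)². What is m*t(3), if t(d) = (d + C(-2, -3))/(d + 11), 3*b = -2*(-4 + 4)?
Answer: 0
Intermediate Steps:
C(z, V) = (V + z)²
b = 0 (b = (-2*(-4 + 4))/3 = (-2*0)/3 = (⅓)*0 = 0)
t(d) = (25 + d)/(11 + d) (t(d) = (d + (-3 - 2)²)/(d + 11) = (d + (-5)²)/(11 + d) = (d + 25)/(11 + d) = (25 + d)/(11 + d))
m = 0 (m = (¼)*0 = 0)
m*t(3) = 0*((25 + 3)/(11 + 3)) = 0*(28/14) = 0*((1/14)*28) = 0*2 = 0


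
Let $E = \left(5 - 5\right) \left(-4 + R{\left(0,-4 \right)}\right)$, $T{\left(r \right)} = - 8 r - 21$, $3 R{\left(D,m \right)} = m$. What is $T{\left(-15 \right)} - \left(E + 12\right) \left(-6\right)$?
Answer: $171$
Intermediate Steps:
$R{\left(D,m \right)} = \frac{m}{3}$
$T{\left(r \right)} = -21 - 8 r$
$E = 0$ ($E = \left(5 - 5\right) \left(-4 + \frac{1}{3} \left(-4\right)\right) = 0 \left(-4 - \frac{4}{3}\right) = 0 \left(- \frac{16}{3}\right) = 0$)
$T{\left(-15 \right)} - \left(E + 12\right) \left(-6\right) = \left(-21 - -120\right) - \left(0 + 12\right) \left(-6\right) = \left(-21 + 120\right) - 12 \left(-6\right) = 99 - -72 = 99 + 72 = 171$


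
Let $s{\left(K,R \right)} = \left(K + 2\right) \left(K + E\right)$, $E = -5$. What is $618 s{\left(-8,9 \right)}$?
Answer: $48204$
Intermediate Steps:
$s{\left(K,R \right)} = \left(-5 + K\right) \left(2 + K\right)$ ($s{\left(K,R \right)} = \left(K + 2\right) \left(K - 5\right) = \left(2 + K\right) \left(-5 + K\right) = \left(-5 + K\right) \left(2 + K\right)$)
$618 s{\left(-8,9 \right)} = 618 \left(-10 + \left(-8\right)^{2} - -24\right) = 618 \left(-10 + 64 + 24\right) = 618 \cdot 78 = 48204$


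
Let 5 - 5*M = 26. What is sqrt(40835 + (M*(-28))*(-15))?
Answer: sqrt(39071) ≈ 197.66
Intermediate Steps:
M = -21/5 (M = 1 - 1/5*26 = 1 - 26/5 = -21/5 ≈ -4.2000)
sqrt(40835 + (M*(-28))*(-15)) = sqrt(40835 - 21/5*(-28)*(-15)) = sqrt(40835 + (588/5)*(-15)) = sqrt(40835 - 1764) = sqrt(39071)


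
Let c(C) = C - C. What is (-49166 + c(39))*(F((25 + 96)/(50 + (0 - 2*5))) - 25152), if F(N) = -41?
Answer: 1238639038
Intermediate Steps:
c(C) = 0
(-49166 + c(39))*(F((25 + 96)/(50 + (0 - 2*5))) - 25152) = (-49166 + 0)*(-41 - 25152) = -49166*(-25193) = 1238639038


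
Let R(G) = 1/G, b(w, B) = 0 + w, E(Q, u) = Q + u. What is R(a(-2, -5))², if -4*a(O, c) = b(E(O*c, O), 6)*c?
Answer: 1/100 ≈ 0.010000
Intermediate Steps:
b(w, B) = w
a(O, c) = -c*(O + O*c)/4 (a(O, c) = -(O*c + O)*c/4 = -(O + O*c)*c/4 = -c*(O + O*c)/4)
R(a(-2, -5))² = (1/(-¼*(-2)*(-5)*(1 - 5)))² = (1/(-¼*(-2)*(-5)*(-4)))² = (1/10)² = (⅒)² = 1/100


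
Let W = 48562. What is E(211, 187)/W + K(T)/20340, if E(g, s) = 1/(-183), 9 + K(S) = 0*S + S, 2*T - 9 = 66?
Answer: 28139419/20084271960 ≈ 0.0014011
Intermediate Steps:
T = 75/2 (T = 9/2 + (½)*66 = 9/2 + 33 = 75/2 ≈ 37.500)
K(S) = -9 + S (K(S) = -9 + (0*S + S) = -9 + (0 + S) = -9 + S)
E(g, s) = -1/183
E(211, 187)/W + K(T)/20340 = -1/183/48562 + (-9 + 75/2)/20340 = -1/183*1/48562 + (57/2)*(1/20340) = -1/8886846 + 19/13560 = 28139419/20084271960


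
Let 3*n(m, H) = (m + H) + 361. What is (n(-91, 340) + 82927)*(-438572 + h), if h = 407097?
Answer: -7849581725/3 ≈ -2.6165e+9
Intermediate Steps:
n(m, H) = 361/3 + H/3 + m/3 (n(m, H) = ((m + H) + 361)/3 = ((H + m) + 361)/3 = (361 + H + m)/3 = 361/3 + H/3 + m/3)
(n(-91, 340) + 82927)*(-438572 + h) = ((361/3 + (⅓)*340 + (⅓)*(-91)) + 82927)*(-438572 + 407097) = ((361/3 + 340/3 - 91/3) + 82927)*(-31475) = (610/3 + 82927)*(-31475) = (249391/3)*(-31475) = -7849581725/3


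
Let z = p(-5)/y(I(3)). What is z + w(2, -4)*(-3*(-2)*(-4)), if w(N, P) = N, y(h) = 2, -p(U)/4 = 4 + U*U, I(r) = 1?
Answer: -106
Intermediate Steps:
p(U) = -16 - 4*U² (p(U) = -4*(4 + U*U) = -4*(4 + U²) = -16 - 4*U²)
z = -58 (z = (-16 - 4*(-5)²)/2 = (-16 - 4*25)*(½) = (-16 - 100)*(½) = -116*½ = -58)
z + w(2, -4)*(-3*(-2)*(-4)) = -58 + 2*(-3*(-2)*(-4)) = -58 + 2*(6*(-4)) = -58 + 2*(-24) = -58 - 48 = -106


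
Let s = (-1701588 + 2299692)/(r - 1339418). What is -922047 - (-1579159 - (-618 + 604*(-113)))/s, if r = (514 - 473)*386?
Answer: -318810804622/74763 ≈ -4.2643e+6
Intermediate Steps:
r = 15826 (r = 41*386 = 15826)
s = -74763/165449 (s = (-1701588 + 2299692)/(15826 - 1339418) = 598104/(-1323592) = 598104*(-1/1323592) = -74763/165449 ≈ -0.45188)
-922047 - (-1579159 - (-618 + 604*(-113)))/s = -922047 - (-1579159 - (-618 + 604*(-113)))/(-74763/165449) = -922047 - (-1579159 - (-618 - 68252))*(-165449)/74763 = -922047 - (-1579159 - 1*(-68870))*(-165449)/74763 = -922047 - (-1579159 + 68870)*(-165449)/74763 = -922047 - (-1510289)*(-165449)/74763 = -922047 - 1*249875804761/74763 = -922047 - 249875804761/74763 = -318810804622/74763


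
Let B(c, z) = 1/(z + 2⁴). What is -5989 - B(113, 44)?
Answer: -359341/60 ≈ -5989.0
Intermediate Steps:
B(c, z) = 1/(16 + z) (B(c, z) = 1/(z + 16) = 1/(16 + z))
-5989 - B(113, 44) = -5989 - 1/(16 + 44) = -5989 - 1/60 = -359341/60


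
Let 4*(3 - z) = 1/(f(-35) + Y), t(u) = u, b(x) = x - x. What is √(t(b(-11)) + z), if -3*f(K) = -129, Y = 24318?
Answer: √7121475491/48722 ≈ 1.7320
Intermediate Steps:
f(K) = 43 (f(K) = -⅓*(-129) = 43)
b(x) = 0
z = 292331/97444 (z = 3 - 1/(4*(43 + 24318)) = 3 - ¼/24361 = 3 - ¼*1/24361 = 3 - 1/97444 = 292331/97444 ≈ 3.0000)
√(t(b(-11)) + z) = √(0 + 292331/97444) = √(292331/97444) = √7121475491/48722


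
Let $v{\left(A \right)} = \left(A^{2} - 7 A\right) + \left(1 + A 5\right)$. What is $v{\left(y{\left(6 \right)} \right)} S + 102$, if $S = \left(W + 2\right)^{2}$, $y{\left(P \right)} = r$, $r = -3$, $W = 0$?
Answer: $166$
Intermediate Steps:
$y{\left(P \right)} = -3$
$v{\left(A \right)} = 1 + A^{2} - 2 A$ ($v{\left(A \right)} = \left(A^{2} - 7 A\right) + \left(1 + 5 A\right) = 1 + A^{2} - 2 A$)
$S = 4$ ($S = \left(0 + 2\right)^{2} = 2^{2} = 4$)
$v{\left(y{\left(6 \right)} \right)} S + 102 = \left(1 + \left(-3\right)^{2} - -6\right) 4 + 102 = \left(1 + 9 + 6\right) 4 + 102 = 16 \cdot 4 + 102 = 64 + 102 = 166$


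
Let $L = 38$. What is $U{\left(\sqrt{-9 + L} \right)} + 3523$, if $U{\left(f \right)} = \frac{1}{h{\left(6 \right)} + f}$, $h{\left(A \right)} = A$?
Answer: $\frac{24667}{7} - \frac{\sqrt{29}}{7} \approx 3523.1$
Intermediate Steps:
$U{\left(f \right)} = \frac{1}{6 + f}$
$U{\left(\sqrt{-9 + L} \right)} + 3523 = \frac{1}{6 + \sqrt{-9 + 38}} + 3523 = \frac{1}{6 + \sqrt{29}} + 3523 = 3523 + \frac{1}{6 + \sqrt{29}}$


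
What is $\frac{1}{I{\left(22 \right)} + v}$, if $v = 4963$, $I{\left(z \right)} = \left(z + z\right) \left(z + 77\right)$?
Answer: $\frac{1}{9319} \approx 0.00010731$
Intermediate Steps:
$I{\left(z \right)} = 2 z \left(77 + z\right)$
$\frac{1}{I{\left(22 \right)} + v} = \frac{1}{2 \cdot 22 \left(77 + 22\right) + 4963} = \frac{1}{2 \cdot 22 \cdot 99 + 4963} = \frac{1}{4356 + 4963} = \frac{1}{9319}$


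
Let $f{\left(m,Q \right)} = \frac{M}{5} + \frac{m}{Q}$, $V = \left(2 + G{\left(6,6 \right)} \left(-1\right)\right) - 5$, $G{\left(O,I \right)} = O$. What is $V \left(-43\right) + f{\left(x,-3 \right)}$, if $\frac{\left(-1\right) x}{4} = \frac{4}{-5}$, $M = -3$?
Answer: $\frac{1156}{3} \approx 385.33$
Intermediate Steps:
$V = -9$ ($V = \left(2 + 6 \left(-1\right)\right) - 5 = \left(2 - 6\right) - 5 = -4 - 5 = -9$)
$x = \frac{16}{5}$ ($x = - 4 \frac{4}{-5} = - 4 \cdot 4 \left(- \frac{1}{5}\right) = \left(-4\right) \left(- \frac{4}{5}\right) = \frac{16}{5} \approx 3.2$)
$f{\left(m,Q \right)} = - \frac{3}{5} + \frac{m}{Q}$
$V \left(-43\right) + f{\left(x,-3 \right)} = \left(-9\right) \left(-43\right) + \left(- \frac{3}{5} + \frac{16}{5 \left(-3\right)}\right) = 387 + \left(- \frac{3}{5} + \frac{16}{5} \left(- \frac{1}{3}\right)\right) = 387 - \frac{5}{3} = \frac{1156}{3}$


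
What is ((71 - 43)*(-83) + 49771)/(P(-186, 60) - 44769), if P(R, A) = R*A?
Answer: -47447/55929 ≈ -0.84834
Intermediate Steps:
P(R, A) = A*R
((71 - 43)*(-83) + 49771)/(P(-186, 60) - 44769) = ((71 - 43)*(-83) + 49771)/(60*(-186) - 44769) = (28*(-83) + 49771)/(-11160 - 44769) = (-2324 + 49771)/(-55929) = 47447*(-1/55929) = -47447/55929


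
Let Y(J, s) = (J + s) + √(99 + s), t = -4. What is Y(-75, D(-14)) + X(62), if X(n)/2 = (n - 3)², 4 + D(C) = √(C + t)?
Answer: 6883 + √(95 + 3*I*√2) + 3*I*√2 ≈ 6892.8 + 4.4602*I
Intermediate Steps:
D(C) = -4 + √(-4 + C) (D(C) = -4 + √(C - 4) = -4 + √(-4 + C))
X(n) = 2*(-3 + n)² (X(n) = 2*(n - 3)² = 2*(-3 + n)²)
Y(J, s) = J + s + √(99 + s)
Y(-75, D(-14)) + X(62) = (-75 + (-4 + √(-4 - 14)) + √(99 + (-4 + √(-4 - 14)))) + 2*(-3 + 62)² = (-75 + (-4 + √(-18)) + √(99 + (-4 + √(-18)))) + 2*59² = (-75 + (-4 + 3*I*√2) + √(99 + (-4 + 3*I*√2))) + 2*3481 = (-75 + (-4 + 3*I*√2) + √(95 + 3*I*√2)) + 6962 = (-79 + √(95 + 3*I*√2) + 3*I*√2) + 6962 = 6883 + √(95 + 3*I*√2) + 3*I*√2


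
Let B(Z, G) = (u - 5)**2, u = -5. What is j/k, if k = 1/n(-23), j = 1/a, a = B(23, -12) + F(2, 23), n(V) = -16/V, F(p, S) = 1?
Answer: 16/2323 ≈ 0.0068876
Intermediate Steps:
B(Z, G) = 100 (B(Z, G) = (-5 - 5)**2 = (-10)**2 = 100)
a = 101 (a = 100 + 1 = 101)
j = 1/101 ≈ 0.0099010
k = 23/16 (k = 1/(-16/(-23)) = 1/(-16*(-1/23)) = 1/(16/23) = 23/16 ≈ 1.4375)
j/k = 1/(101*(23/16)) = (1/101)*(16/23) = 16/2323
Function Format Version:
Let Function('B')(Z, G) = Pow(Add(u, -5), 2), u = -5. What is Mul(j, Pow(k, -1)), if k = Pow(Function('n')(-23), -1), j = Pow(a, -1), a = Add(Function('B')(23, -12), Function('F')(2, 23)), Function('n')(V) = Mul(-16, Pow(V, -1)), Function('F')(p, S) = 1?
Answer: Rational(16, 2323) ≈ 0.0068876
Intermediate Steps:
Function('B')(Z, G) = 100 (Function('B')(Z, G) = Pow(Add(-5, -5), 2) = Pow(-10, 2) = 100)
a = 101 (a = Add(100, 1) = 101)
j = Rational(1, 101) (j = Pow(101, -1) = Rational(1, 101) ≈ 0.0099010)
k = Rational(23, 16) (k = Pow(Mul(-16, Pow(-23, -1)), -1) = Pow(Mul(-16, Rational(-1, 23)), -1) = Pow(Rational(16, 23), -1) = Rational(23, 16) ≈ 1.4375)
Mul(j, Pow(k, -1)) = Mul(Rational(1, 101), Pow(Rational(23, 16), -1)) = Mul(Rational(1, 101), Rational(16, 23)) = Rational(16, 2323)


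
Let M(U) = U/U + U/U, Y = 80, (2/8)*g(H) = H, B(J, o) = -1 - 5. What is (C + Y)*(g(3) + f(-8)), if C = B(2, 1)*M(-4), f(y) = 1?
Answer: 884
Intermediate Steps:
B(J, o) = -6
g(H) = 4*H
M(U) = 2 (M(U) = 1 + 1 = 2)
C = -12 (C = -6*2 = -12)
(C + Y)*(g(3) + f(-8)) = (-12 + 80)*(4*3 + 1) = 68*(12 + 1) = 68*13 = 884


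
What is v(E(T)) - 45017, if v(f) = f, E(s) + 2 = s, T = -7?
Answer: -45026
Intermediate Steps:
E(s) = -2 + s
v(E(T)) - 45017 = (-2 - 7) - 45017 = -9 - 45017 = -45026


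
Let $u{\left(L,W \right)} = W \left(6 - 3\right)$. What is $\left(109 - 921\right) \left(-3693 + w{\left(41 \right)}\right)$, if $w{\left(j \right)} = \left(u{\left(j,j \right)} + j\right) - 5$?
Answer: $2869608$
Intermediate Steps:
$u{\left(L,W \right)} = 3 W$ ($u{\left(L,W \right)} = W 3 = 3 W$)
$w{\left(j \right)} = -5 + 4 j$ ($w{\left(j \right)} = \left(3 j + j\right) - 5 = 4 j - 5 = -5 + 4 j$)
$\left(109 - 921\right) \left(-3693 + w{\left(41 \right)}\right) = \left(109 - 921\right) \left(-3693 + \left(-5 + 4 \cdot 41\right)\right) = - 812 \left(-3693 + \left(-5 + 164\right)\right) = - 812 \left(-3693 + 159\right) = \left(-812\right) \left(-3534\right) = 2869608$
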